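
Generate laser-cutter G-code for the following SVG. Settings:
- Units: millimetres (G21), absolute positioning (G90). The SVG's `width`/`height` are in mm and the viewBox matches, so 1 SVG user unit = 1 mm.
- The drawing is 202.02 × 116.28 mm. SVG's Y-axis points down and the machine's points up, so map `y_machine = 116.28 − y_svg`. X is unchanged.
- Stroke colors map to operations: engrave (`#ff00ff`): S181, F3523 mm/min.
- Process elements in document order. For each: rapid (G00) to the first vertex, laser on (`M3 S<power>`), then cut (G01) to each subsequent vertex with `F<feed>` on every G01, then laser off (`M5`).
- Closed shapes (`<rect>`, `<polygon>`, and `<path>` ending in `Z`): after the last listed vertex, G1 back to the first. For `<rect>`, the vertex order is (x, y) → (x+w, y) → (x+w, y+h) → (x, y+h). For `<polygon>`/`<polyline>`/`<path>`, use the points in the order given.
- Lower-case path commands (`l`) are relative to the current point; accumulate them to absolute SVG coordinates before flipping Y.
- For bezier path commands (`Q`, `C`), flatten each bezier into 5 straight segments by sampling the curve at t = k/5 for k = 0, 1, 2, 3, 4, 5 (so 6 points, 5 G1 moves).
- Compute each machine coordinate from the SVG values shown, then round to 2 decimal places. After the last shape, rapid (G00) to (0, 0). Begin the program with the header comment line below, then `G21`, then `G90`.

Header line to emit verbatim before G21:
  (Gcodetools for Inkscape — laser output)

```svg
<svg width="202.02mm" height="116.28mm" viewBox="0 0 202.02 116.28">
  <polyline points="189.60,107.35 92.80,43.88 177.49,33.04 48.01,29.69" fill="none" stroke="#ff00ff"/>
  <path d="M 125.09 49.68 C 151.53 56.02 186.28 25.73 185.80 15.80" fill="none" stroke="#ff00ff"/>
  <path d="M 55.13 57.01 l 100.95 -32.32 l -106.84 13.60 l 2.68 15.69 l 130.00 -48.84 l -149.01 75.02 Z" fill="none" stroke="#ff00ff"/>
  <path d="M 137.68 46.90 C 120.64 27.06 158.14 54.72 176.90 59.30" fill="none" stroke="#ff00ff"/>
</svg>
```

(Gcodetools for Inkscape — laser output)
G21
G90
G00 X189.60 Y8.93
M3 S181
G01 X92.80 Y72.40 F3523
G01 X177.49 Y83.24 F3523
G01 X48.01 Y86.59 F3523
M5
G00 X125.09 Y66.60
M3 S181
G01 X141.60 Y66.74 F3523
G01 X158.02 Y72.93 F3523
G01 X172.25 Y82.44 F3523
G01 X182.21 Y92.53 F3523
G01 X185.80 Y100.48 F3523
M5
G00 X55.13 Y59.27
M3 S181
G01 X156.08 Y91.59 F3523
G01 X49.24 Y77.99 F3523
G01 X51.92 Y62.30 F3523
G01 X181.92 Y111.14 F3523
G01 X32.91 Y36.12 F3523
G01 X55.13 Y59.27 F3523
M5
G00 X137.68 Y69.38
M3 S181
G01 X133.41 Y76.15 F3523
G01 X138.72 Y74.91 F3523
G01 X150.08 Y69.04 F3523
G01 X163.98 Y61.93 F3523
G01 X176.90 Y56.98 F3523
M5
G00 X0.00 Y0.00

1 u = 1 mm; y_m = 116.28 − y.

[1] `<polyline>` open polyline, #ff00ff→engrave S181 F3523: (189.60,8.93) → (92.80,72.40) → (177.49,83.24) → (48.01,86.59)

[2] `<path>` cubic bezier, #ff00ff→engrave S181 F3523: (125.09,66.60) → (141.60,66.74) → (158.02,72.93) → (172.25,82.44) → (182.21,92.53) → (185.80,100.48)

[3] `<path>` closed polygon, #ff00ff→engrave S181 F3523: (55.13,59.27) → (156.08,91.59) → (49.24,77.99) → (51.92,62.30) → (181.92,111.14) → (32.91,36.12) → (55.13,59.27) (closed)

[4] `<path>` cubic bezier, #ff00ff→engrave S181 F3523: (137.68,69.38) → (133.41,76.15) → (138.72,74.91) → (150.08,69.04) → (163.98,61.93) → (176.90,56.98)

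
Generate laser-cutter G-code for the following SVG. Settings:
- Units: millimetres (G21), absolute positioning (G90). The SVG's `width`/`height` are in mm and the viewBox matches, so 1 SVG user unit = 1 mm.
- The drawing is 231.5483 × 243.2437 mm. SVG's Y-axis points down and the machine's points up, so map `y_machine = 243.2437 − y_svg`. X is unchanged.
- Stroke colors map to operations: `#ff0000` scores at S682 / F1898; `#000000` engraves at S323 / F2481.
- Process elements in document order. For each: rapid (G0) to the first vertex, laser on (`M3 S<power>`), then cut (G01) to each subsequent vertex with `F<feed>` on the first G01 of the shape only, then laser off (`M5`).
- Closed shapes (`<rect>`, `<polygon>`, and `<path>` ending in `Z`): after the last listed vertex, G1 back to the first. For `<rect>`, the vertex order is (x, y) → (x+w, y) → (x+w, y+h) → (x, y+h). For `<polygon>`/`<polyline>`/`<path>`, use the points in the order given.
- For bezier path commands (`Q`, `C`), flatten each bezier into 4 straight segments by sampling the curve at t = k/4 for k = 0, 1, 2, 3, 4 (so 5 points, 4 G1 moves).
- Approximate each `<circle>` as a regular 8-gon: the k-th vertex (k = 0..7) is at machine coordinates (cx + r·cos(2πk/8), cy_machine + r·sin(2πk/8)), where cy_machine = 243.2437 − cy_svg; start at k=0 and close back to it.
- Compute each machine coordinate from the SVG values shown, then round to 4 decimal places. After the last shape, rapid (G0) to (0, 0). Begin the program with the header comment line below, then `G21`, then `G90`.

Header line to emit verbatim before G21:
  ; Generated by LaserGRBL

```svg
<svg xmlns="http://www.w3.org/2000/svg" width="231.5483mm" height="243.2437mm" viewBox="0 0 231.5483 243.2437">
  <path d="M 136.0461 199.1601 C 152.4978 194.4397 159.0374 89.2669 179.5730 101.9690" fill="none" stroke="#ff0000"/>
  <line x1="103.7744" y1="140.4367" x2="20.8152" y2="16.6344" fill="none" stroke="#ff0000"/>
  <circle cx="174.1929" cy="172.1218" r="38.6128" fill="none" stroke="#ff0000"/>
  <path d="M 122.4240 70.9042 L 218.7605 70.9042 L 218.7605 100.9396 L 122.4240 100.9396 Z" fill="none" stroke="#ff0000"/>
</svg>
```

; Generated by LaserGRBL
G21
G90
G0 X136.0461 Y44.0836
M3 S682
G01 X146.8999 Y63.0474 F1898
G01 X156.2781 Y99.2126
G01 X166.4220 Y132.1111
G01 X179.5730 Y141.2747
M5
G0 X103.7744 Y102.8070
M3 S682
G01 X20.8152 Y226.6093 F1898
M5
G0 X212.8057 Y71.1219
M3 S682
G01 X201.4963 Y98.4253 F1898
G01 X174.1929 Y109.7347
G01 X146.8895 Y98.4253
G01 X135.5801 Y71.1219
G01 X146.8895 Y43.8185
G01 X174.1929 Y32.5091
G01 X201.4963 Y43.8185
G01 X212.8057 Y71.1219
M5
G0 X122.4240 Y172.3395
M3 S682
G01 X218.7605 Y172.3395 F1898
G01 X218.7605 Y142.3041
G01 X122.4240 Y142.3041
G01 X122.4240 Y172.3395
M5
G0 X0.0000 Y0.0000

1 u = 1 mm; y_m = 243.2437 − y.

[1] `<path>` cubic bezier, #ff0000→score S682 F1898: (136.0461,44.0836) → (146.8999,63.0474) → (156.2781,99.2126) → (166.4220,132.1111) → (179.5730,141.2747)

[2] `<line>` line segment, #ff0000→score S682 F1898: (103.7744,102.8070) → (20.8152,226.6093)

[3] `<circle>` circle, #ff0000→score S682 F1898: (212.8057,71.1219) → (201.4963,98.4253) → (174.1929,109.7347) → (146.8895,98.4253) → (135.5801,71.1219) → (146.8895,43.8185) → (174.1929,32.5091) → (201.4963,43.8185) → (212.8057,71.1219) (closed)

[4] `<path>` rectangle, #ff0000→score S682 F1898: (122.4240,172.3395) → (218.7605,172.3395) → (218.7605,142.3041) → (122.4240,142.3041) → (122.4240,172.3395) (closed)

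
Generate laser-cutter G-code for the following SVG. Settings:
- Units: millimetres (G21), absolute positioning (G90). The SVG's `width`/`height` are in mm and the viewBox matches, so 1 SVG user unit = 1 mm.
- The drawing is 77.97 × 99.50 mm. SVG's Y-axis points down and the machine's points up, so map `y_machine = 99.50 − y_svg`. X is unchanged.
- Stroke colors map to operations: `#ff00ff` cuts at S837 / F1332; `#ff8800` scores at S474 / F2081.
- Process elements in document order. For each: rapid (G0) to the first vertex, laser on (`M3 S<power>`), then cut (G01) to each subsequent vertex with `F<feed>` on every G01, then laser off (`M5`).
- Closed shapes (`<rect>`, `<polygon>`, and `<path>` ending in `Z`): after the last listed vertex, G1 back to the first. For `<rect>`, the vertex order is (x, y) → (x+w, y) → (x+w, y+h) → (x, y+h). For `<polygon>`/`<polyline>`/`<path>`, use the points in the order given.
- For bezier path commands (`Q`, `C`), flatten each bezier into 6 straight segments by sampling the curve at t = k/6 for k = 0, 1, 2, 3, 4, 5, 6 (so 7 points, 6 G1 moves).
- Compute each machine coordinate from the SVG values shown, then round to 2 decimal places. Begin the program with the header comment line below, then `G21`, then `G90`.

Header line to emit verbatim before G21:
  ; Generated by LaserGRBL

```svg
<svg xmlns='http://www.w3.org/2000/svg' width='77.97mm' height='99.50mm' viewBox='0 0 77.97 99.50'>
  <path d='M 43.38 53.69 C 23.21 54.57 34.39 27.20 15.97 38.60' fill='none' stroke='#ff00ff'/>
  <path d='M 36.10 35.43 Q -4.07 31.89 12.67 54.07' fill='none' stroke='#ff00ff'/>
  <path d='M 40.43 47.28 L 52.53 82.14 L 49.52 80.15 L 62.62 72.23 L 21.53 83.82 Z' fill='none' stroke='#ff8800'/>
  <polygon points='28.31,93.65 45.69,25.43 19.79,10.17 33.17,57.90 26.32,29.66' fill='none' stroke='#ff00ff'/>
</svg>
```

; Generated by LaserGRBL
G21
G90
G0 X43.38 Y45.81
M3 S837
G01 X35.63 Y47.41 F1332
G01 X31.40 Y51.86 F1332
G01 X29.02 Y57.30 F1332
G01 X26.78 Y61.86 F1332
G01 X23.00 Y63.68 F1332
G01 X15.97 Y60.90 F1332
M5
G0 X36.10 Y64.07
M3 S837
G01 X24.29 Y64.54 F1332
G01 X15.64 Y63.57 F1332
G01 X10.16 Y61.18 F1332
G01 X7.83 Y57.36 F1332
G01 X8.67 Y52.11 F1332
G01 X12.67 Y45.43 F1332
M5
G0 X40.43 Y52.22
M3 S474
G01 X52.53 Y17.36 F2081
G01 X49.52 Y19.35 F2081
G01 X62.62 Y27.27 F2081
G01 X21.53 Y15.68 F2081
G01 X40.43 Y52.22 F2081
M5
G0 X28.31 Y5.85
M3 S837
G01 X45.69 Y74.07 F1332
G01 X19.79 Y89.33 F1332
G01 X33.17 Y41.60 F1332
G01 X26.32 Y69.84 F1332
G01 X28.31 Y5.85 F1332
M5

1 u = 1 mm; y_m = 99.50 − y.

[1] `<path>` cubic bezier, #ff00ff→cut S837 F1332: (43.38,45.81) → (35.63,47.41) → (31.40,51.86) → (29.02,57.30) → (26.78,61.86) → (23.00,63.68) → (15.97,60.90)

[2] `<path>` quadratic bezier, #ff00ff→cut S837 F1332: (36.10,64.07) → (24.29,64.54) → (15.64,63.57) → (10.16,61.18) → (7.83,57.36) → (8.67,52.11) → (12.67,45.43)

[3] `<path>` closed polygon, #ff8800→score S474 F2081: (40.43,52.22) → (52.53,17.36) → (49.52,19.35) → (62.62,27.27) → (21.53,15.68) → (40.43,52.22) (closed)

[4] `<polygon>` closed polygon, #ff00ff→cut S837 F1332: (28.31,5.85) → (45.69,74.07) → (19.79,89.33) → (33.17,41.60) → (26.32,69.84) → (28.31,5.85) (closed)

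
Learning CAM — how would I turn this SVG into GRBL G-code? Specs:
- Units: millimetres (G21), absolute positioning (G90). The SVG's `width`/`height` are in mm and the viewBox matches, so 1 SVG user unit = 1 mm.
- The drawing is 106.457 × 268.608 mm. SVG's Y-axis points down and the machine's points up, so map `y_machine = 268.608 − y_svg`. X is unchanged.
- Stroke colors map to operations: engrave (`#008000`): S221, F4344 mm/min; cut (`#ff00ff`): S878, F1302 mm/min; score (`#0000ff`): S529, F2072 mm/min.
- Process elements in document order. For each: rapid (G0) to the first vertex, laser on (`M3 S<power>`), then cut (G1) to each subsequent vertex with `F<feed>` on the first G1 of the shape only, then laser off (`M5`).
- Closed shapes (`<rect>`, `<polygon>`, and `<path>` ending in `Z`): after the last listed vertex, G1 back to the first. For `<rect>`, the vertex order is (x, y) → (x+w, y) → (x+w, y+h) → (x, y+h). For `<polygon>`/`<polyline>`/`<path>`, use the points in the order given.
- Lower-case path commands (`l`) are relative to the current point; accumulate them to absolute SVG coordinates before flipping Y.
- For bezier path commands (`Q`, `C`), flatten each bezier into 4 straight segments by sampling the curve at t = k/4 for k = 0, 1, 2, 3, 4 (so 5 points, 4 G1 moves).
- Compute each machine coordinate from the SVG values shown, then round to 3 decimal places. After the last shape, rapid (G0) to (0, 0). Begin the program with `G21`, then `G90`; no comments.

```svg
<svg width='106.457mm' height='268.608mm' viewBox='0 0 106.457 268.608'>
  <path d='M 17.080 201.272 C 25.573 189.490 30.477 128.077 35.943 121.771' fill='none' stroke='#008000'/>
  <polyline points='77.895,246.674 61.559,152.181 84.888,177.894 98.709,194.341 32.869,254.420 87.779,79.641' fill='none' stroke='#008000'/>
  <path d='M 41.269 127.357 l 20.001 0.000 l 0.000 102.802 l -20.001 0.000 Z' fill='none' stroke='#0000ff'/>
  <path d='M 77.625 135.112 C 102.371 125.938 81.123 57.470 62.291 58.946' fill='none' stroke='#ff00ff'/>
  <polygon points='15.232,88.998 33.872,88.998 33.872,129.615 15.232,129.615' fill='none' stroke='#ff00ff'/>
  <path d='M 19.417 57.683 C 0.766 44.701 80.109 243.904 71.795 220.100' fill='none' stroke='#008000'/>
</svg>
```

G21
G90
G0 X17.080 Y67.336
M3 S221
G1 X22.842 Y83.842 F4344
G1 X27.647 Y109.140
G1 X31.884 Y133.411
G1 X35.943 Y146.837
M5
G0 X77.895 Y21.934
M3 S221
G1 X61.559 Y116.427 F4344
G1 X84.888 Y90.714
G1 X98.709 Y74.267
G1 X32.869 Y14.188
G1 X87.779 Y188.967
M5
G0 X41.269 Y141.251
M3 S529
G1 X61.270 Y141.251 F2072
G1 X61.270 Y38.449
G1 X41.269 Y38.449
G1 X41.269 Y141.251
M5
G0 X77.625 Y133.496
M3 S878
G1 X88.317 Y149.475 F1302
G1 X86.300 Y175.573
G1 X76.112 Y199.674
G1 X62.291 Y209.662
M5
G0 X15.232 Y179.610
M3 S878
G1 X33.872 Y179.610 F1302
G1 X33.872 Y138.993
G1 X15.232 Y138.993
G1 X15.232 Y179.610
M5
G0 X19.417 Y210.925
M3 S221
G1 X20.902 Y187.677 F4344
G1 X41.730 Y125.658
G1 X64.496 Y65.669
G1 X71.795 Y48.508
M5
G0 X0.000 Y0.000

1 u = 1 mm; y_m = 268.608 − y.

[1] `<path>` cubic bezier, #008000→engrave S221 F4344: (17.080,67.336) → (22.842,83.842) → (27.647,109.140) → (31.884,133.411) → (35.943,146.837)

[2] `<polyline>` open polyline, #008000→engrave S221 F4344: (77.895,21.934) → (61.559,116.427) → (84.888,90.714) → (98.709,74.267) → (32.869,14.188) → (87.779,188.967)

[3] `<path>` rectangle, #0000ff→score S529 F2072: (41.269,141.251) → (61.270,141.251) → (61.270,38.449) → (41.269,38.449) → (41.269,141.251) (closed)

[4] `<path>` cubic bezier, #ff00ff→cut S878 F1302: (77.625,133.496) → (88.317,149.475) → (86.300,175.573) → (76.112,199.674) → (62.291,209.662)

[5] `<polygon>` rectangle, #ff00ff→cut S878 F1302: (15.232,179.610) → (33.872,179.610) → (33.872,138.993) → (15.232,138.993) → (15.232,179.610) (closed)

[6] `<path>` cubic bezier, #008000→engrave S221 F4344: (19.417,210.925) → (20.902,187.677) → (41.730,125.658) → (64.496,65.669) → (71.795,48.508)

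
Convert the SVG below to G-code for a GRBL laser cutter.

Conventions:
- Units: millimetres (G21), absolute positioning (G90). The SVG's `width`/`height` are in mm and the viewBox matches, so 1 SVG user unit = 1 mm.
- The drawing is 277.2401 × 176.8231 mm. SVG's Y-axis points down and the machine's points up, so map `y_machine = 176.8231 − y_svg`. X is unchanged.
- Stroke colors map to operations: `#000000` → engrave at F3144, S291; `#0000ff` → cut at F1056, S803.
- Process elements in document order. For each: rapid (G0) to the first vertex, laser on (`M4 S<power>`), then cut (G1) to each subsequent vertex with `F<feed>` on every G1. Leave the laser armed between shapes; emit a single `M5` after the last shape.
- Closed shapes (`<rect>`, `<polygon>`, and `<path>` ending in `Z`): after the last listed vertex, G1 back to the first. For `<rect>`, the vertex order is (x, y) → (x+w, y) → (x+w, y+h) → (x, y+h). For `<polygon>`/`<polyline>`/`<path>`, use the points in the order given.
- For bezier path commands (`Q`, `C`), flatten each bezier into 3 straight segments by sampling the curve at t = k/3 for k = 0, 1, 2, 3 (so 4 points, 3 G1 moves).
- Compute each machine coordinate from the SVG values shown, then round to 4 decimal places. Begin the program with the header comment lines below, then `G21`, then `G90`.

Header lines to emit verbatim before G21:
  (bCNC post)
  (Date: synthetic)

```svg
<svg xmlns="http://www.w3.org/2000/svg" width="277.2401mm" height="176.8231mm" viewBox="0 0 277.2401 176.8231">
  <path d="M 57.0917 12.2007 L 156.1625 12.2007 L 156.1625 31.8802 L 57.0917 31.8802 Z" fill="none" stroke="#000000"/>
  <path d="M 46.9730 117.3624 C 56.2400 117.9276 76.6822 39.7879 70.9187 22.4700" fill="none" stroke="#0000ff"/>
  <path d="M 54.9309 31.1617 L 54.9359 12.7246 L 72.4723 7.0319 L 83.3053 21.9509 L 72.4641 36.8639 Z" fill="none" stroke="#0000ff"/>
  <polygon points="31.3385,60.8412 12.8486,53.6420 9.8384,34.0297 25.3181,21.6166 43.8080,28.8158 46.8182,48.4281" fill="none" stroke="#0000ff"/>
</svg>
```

(bCNC post)
(Date: synthetic)
G21
G90
G0 X57.0917 Y164.6224
M4 S291
G1 X156.1625 Y164.6224 F3144
G1 X156.1625 Y144.9429 F3144
G1 X57.0917 Y144.9429 F3144
G1 X57.0917 Y164.6224 F3144
G0 X46.9730 Y59.4607
M4 S803
G1 X58.5806 Y79.9628 F1056
G1 X69.3314 Y121.9289 F1056
G1 X70.9187 Y154.3531 F1056
G0 X54.9309 Y145.6614
M4 S803
G1 X54.9359 Y164.0985 F1056
G1 X72.4723 Y169.7912 F1056
G1 X83.3053 Y154.8722 F1056
G1 X72.4641 Y139.9592 F1056
G1 X54.9309 Y145.6614 F1056
G0 X31.3385 Y115.9819
M4 S803
G1 X12.8486 Y123.1811 F1056
G1 X9.8384 Y142.7934 F1056
G1 X25.3181 Y155.2065 F1056
G1 X43.8080 Y148.0073 F1056
G1 X46.8182 Y128.3950 F1056
G1 X31.3385 Y115.9819 F1056
M5

1 u = 1 mm; y_m = 176.8231 − y.

[1] `<path>` rectangle, #000000→engrave S291 F3144: (57.0917,164.6224) → (156.1625,164.6224) → (156.1625,144.9429) → (57.0917,144.9429) → (57.0917,164.6224) (closed)

[2] `<path>` cubic bezier, #0000ff→cut S803 F1056: (46.9730,59.4607) → (58.5806,79.9628) → (69.3314,121.9289) → (70.9187,154.3531)

[3] `<path>` regular polygon, #0000ff→cut S803 F1056: (54.9309,145.6614) → (54.9359,164.0985) → (72.4723,169.7912) → (83.3053,154.8722) → (72.4641,139.9592) → (54.9309,145.6614) (closed)

[4] `<polygon>` regular polygon, #0000ff→cut S803 F1056: (31.3385,115.9819) → (12.8486,123.1811) → (9.8384,142.7934) → (25.3181,155.2065) → (43.8080,148.0073) → (46.8182,128.3950) → (31.3385,115.9819) (closed)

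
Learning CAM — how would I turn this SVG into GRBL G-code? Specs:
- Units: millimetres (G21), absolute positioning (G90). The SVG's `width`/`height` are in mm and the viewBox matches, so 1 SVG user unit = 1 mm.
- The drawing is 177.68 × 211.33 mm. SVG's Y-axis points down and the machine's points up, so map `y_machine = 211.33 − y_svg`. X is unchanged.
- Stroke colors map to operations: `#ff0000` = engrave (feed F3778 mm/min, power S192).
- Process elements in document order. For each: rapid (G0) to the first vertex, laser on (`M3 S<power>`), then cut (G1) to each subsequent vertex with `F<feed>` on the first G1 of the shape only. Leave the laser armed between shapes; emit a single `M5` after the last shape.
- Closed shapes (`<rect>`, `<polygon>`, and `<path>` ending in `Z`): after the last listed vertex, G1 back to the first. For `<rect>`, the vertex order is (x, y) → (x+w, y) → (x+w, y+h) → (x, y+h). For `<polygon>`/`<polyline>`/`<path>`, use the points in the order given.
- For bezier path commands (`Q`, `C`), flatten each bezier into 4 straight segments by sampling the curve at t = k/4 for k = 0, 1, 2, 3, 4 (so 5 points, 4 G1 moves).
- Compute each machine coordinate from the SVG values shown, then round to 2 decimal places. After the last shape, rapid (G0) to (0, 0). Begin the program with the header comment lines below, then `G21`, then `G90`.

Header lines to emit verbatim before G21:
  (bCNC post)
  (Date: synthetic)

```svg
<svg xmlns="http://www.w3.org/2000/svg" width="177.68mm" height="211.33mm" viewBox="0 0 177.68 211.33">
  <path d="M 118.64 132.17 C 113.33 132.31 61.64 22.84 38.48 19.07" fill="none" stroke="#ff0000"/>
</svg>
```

(bCNC post)
(Date: synthetic)
G21
G90
G0 X118.64 Y79.16
M3 S192
G1 X107.13 Y96.24 F3778
G1 X85.25 Y134.24
G1 X60.03 Y172.98
G1 X38.48 Y192.26
M5
G0 X0.00 Y0.00

viewBox `0 0 177.68 211.33` with mm width/height → 1 unit = 1 mm. Flip: y_m = 211.33 − y_svg.

**Shape 1** — `<path>` cubic bezier, stroke `#ff0000` → engrave (S192, F3778). Control points (SVG): P0=(118.64,132.17), P1=(113.33,132.31), P2=(61.64,22.84), P3=(38.48,19.07); sampled at t=k/4. Machine vertices: (118.64,79.16) → (107.13,96.24) → (85.25,134.24) → (60.03,172.98) → (38.48,192.26). Open path.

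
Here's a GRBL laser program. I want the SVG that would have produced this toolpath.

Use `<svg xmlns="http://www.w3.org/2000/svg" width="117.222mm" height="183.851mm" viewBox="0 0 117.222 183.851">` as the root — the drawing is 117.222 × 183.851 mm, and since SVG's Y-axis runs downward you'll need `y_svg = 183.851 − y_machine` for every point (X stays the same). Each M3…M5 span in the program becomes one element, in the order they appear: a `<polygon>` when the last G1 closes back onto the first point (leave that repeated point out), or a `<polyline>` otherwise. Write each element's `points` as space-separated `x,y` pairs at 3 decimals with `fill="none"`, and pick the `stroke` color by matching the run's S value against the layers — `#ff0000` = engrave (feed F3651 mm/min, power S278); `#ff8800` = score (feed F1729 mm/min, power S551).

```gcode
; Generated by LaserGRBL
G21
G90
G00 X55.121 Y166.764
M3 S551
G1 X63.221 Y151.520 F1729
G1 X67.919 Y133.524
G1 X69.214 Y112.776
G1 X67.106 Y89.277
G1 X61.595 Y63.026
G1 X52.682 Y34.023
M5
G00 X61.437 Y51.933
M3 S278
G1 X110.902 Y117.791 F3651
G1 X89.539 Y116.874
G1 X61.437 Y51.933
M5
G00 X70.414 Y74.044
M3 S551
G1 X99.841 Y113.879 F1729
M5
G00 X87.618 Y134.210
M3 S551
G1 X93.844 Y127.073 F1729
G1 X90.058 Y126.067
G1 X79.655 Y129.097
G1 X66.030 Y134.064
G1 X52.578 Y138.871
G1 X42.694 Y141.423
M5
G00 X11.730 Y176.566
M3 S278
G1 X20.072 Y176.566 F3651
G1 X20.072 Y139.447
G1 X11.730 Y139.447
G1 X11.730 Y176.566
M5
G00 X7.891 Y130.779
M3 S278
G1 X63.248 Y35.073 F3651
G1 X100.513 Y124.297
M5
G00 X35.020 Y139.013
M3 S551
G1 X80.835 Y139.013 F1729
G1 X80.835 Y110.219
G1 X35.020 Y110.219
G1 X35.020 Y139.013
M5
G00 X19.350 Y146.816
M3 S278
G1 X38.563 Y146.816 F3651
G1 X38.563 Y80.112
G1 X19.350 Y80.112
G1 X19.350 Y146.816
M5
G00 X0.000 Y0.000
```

<svg xmlns="http://www.w3.org/2000/svg" width="117.222mm" height="183.851mm" viewBox="0 0 117.222 183.851">
  <polyline points="55.121,17.087 63.221,32.331 67.919,50.327 69.214,71.075 67.106,94.574 61.595,120.825 52.682,149.828" fill="none" stroke="#ff8800"/>
  <polygon points="61.437,131.918 110.902,66.060 89.539,66.977" fill="none" stroke="#ff0000"/>
  <polyline points="70.414,109.807 99.841,69.972" fill="none" stroke="#ff8800"/>
  <polyline points="87.618,49.641 93.844,56.778 90.058,57.784 79.655,54.754 66.030,49.787 52.578,44.980 42.694,42.428" fill="none" stroke="#ff8800"/>
  <polygon points="11.730,7.285 20.072,7.285 20.072,44.404 11.730,44.404" fill="none" stroke="#ff0000"/>
  <polyline points="7.891,53.072 63.248,148.778 100.513,59.554" fill="none" stroke="#ff0000"/>
  <polygon points="35.020,44.838 80.835,44.838 80.835,73.632 35.020,73.632" fill="none" stroke="#ff8800"/>
  <polygon points="19.350,37.035 38.563,37.035 38.563,103.739 19.350,103.739" fill="none" stroke="#ff0000"/>
</svg>

Each laser-on run becomes one SVG element. Flip Y back into SVG space with y_svg = 183.851 − y_machine.

Run 1: the run's S551 means `#ff8800` (score). The run is open, so emit a `<polyline>` with points (Y-flipped): 55.121,17.087 63.221,32.331 67.919,50.327 69.214,71.075 67.106,94.574 61.595,120.825 52.682,149.828.

Run 2: the run's S278 means `#ff0000` (engrave). The run returns to its start, so emit a `<polygon>` with points (Y-flipped): 61.437,131.918 110.902,66.060 89.539,66.977.

Run 3: power S551 maps to stroke `#ff8800` (score). The run is open, so emit a `<polyline>` with points (Y-flipped): 70.414,109.807 99.841,69.972.

Run 4: S551 ⇒ score layer `#ff8800`. The run is open, so emit a `<polyline>` with points (Y-flipped): 87.618,49.641 93.844,56.778 90.058,57.784 79.655,54.754 66.030,49.787 52.578,44.980 42.694,42.428.

Run 5: the run's S278 means `#ff0000` (engrave). The run returns to its start, so emit a `<polygon>` with points (Y-flipped): 11.730,7.285 20.072,7.285 20.072,44.404 11.730,44.404.

Run 6: S278 ⇒ engrave layer `#ff0000`. The run is open, so emit a `<polyline>` with points (Y-flipped): 7.891,53.072 63.248,148.778 100.513,59.554.

Run 7: power S551 maps to stroke `#ff8800` (score). The run returns to its start, so emit a `<polygon>` with points (Y-flipped): 35.020,44.838 80.835,44.838 80.835,73.632 35.020,73.632.

Run 8: power S278 maps to stroke `#ff0000` (engrave). The run returns to its start, so emit a `<polygon>` with points (Y-flipped): 19.350,37.035 38.563,37.035 38.563,103.739 19.350,103.739.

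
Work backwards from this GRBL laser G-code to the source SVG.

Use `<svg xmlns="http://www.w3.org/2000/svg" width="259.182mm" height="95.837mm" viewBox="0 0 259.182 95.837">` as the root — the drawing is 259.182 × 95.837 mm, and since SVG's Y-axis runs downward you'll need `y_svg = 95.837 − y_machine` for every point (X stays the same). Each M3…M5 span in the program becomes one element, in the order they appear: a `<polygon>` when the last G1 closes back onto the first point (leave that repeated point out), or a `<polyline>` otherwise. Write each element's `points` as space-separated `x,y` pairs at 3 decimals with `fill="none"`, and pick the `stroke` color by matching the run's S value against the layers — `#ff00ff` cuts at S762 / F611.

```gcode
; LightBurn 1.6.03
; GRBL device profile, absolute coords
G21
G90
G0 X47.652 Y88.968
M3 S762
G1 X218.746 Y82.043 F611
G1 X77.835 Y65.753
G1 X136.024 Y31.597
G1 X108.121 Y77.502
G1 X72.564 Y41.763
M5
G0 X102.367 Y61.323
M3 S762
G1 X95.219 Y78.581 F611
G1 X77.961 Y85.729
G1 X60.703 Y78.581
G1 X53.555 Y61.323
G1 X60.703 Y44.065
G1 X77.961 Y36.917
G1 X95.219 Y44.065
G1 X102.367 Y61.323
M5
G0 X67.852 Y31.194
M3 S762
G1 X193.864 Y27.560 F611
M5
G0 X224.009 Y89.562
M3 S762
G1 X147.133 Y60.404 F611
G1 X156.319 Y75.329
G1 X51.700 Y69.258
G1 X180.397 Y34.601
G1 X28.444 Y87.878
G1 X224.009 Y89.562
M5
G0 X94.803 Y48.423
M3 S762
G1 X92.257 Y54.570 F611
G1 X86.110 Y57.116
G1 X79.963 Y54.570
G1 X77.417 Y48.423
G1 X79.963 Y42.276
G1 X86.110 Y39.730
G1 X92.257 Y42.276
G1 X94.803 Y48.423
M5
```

Machine Y-up, SVG Y-down with viewBox height 95.837, so y_svg = 95.837 − y_machine; X carries over. Every run uses S762, so all elements get stroke `#ff00ff` (cut).

Run 1: The run is open, so emit a `<polyline>` with points (Y-flipped): 47.652,6.869 218.746,13.794 77.835,30.084 136.024,64.240 108.121,18.335 72.564,54.074.

Run 2: The run returns to its start, so emit a `<polygon>` with points (Y-flipped): 102.367,34.514 95.219,17.256 77.961,10.108 60.703,17.256 53.555,34.514 60.703,51.772 77.961,58.920 95.219,51.772.

Run 3: The run is open, so emit a `<polyline>` with points (Y-flipped): 67.852,64.643 193.864,68.277.

Run 4: The run returns to its start, so emit a `<polygon>` with points (Y-flipped): 224.009,6.275 147.133,35.433 156.319,20.508 51.700,26.579 180.397,61.236 28.444,7.959.

Run 5: The run returns to its start, so emit a `<polygon>` with points (Y-flipped): 94.803,47.414 92.257,41.267 86.110,38.721 79.963,41.267 77.417,47.414 79.963,53.561 86.110,56.107 92.257,53.561.

<svg xmlns="http://www.w3.org/2000/svg" width="259.182mm" height="95.837mm" viewBox="0 0 259.182 95.837">
  <polyline points="47.652,6.869 218.746,13.794 77.835,30.084 136.024,64.240 108.121,18.335 72.564,54.074" fill="none" stroke="#ff00ff"/>
  <polygon points="102.367,34.514 95.219,17.256 77.961,10.108 60.703,17.256 53.555,34.514 60.703,51.772 77.961,58.920 95.219,51.772" fill="none" stroke="#ff00ff"/>
  <polyline points="67.852,64.643 193.864,68.277" fill="none" stroke="#ff00ff"/>
  <polygon points="224.009,6.275 147.133,35.433 156.319,20.508 51.700,26.579 180.397,61.236 28.444,7.959" fill="none" stroke="#ff00ff"/>
  <polygon points="94.803,47.414 92.257,41.267 86.110,38.721 79.963,41.267 77.417,47.414 79.963,53.561 86.110,56.107 92.257,53.561" fill="none" stroke="#ff00ff"/>
</svg>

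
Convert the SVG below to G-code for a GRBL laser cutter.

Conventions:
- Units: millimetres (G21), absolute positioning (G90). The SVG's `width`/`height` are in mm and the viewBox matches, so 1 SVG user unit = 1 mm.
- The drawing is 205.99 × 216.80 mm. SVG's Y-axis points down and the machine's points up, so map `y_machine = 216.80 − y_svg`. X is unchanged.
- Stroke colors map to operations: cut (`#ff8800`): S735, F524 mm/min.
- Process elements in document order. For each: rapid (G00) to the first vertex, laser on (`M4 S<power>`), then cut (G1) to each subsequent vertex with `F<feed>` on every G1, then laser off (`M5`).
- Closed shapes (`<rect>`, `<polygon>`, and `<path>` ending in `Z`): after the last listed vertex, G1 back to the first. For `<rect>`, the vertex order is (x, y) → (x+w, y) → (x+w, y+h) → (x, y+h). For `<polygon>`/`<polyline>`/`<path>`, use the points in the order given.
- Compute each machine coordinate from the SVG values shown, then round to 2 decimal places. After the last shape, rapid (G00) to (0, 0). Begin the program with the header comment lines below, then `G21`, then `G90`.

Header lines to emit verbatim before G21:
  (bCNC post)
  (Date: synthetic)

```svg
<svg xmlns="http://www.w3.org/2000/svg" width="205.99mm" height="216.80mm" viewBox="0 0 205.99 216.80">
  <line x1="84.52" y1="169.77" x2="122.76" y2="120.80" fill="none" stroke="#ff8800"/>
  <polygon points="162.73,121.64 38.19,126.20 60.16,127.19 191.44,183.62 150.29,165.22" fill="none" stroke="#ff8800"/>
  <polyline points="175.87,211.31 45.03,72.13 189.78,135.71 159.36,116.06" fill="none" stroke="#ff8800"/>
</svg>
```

viewBox `0 0 205.99 216.80` with mm width/height → 1 unit = 1 mm. Flip: y_m = 216.80 − y_svg.

**Shape 1** — `<line>` line segment, stroke `#ff8800` → cut (S735, F524). Machine vertices: (84.52,47.03) → (122.76,96.00). Open path.

**Shape 2** — `<polygon>` closed polygon, stroke `#ff8800` → cut (S735, F524). Machine vertices: (162.73,95.16) → (38.19,90.60) → (60.16,89.61) → (191.44,33.18) → (150.29,51.58) → (162.73,95.16). Closed: final G1 returns to the first vertex.

**Shape 3** — `<polyline>` open polyline, stroke `#ff8800` → cut (S735, F524). Machine vertices: (175.87,5.49) → (45.03,144.67) → (189.78,81.09) → (159.36,100.74). Open path.

(bCNC post)
(Date: synthetic)
G21
G90
G00 X84.52 Y47.03
M4 S735
G1 X122.76 Y96.00 F524
M5
G00 X162.73 Y95.16
M4 S735
G1 X38.19 Y90.60 F524
G1 X60.16 Y89.61 F524
G1 X191.44 Y33.18 F524
G1 X150.29 Y51.58 F524
G1 X162.73 Y95.16 F524
M5
G00 X175.87 Y5.49
M4 S735
G1 X45.03 Y144.67 F524
G1 X189.78 Y81.09 F524
G1 X159.36 Y100.74 F524
M5
G00 X0.00 Y0.00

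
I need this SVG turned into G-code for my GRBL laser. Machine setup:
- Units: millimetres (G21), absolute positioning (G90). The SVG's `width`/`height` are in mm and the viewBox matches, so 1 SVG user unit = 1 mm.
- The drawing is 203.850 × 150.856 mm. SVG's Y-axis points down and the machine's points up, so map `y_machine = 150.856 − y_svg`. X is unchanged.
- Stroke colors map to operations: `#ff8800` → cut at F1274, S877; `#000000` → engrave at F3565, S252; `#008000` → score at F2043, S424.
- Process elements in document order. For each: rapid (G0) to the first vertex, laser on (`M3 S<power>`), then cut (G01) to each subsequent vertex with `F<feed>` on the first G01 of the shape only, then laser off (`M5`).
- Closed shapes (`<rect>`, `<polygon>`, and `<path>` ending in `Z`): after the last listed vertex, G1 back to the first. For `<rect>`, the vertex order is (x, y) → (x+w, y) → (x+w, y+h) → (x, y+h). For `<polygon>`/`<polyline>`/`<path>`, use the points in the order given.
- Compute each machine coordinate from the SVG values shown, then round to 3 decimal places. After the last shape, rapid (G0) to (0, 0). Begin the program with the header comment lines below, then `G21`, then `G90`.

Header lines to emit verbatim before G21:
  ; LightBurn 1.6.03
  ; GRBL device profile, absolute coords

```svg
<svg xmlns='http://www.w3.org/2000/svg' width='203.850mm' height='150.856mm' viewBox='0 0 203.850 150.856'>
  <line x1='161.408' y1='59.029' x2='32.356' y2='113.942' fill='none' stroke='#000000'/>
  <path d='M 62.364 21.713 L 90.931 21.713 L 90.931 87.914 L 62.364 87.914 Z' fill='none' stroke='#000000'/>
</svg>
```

; LightBurn 1.6.03
; GRBL device profile, absolute coords
G21
G90
G0 X161.408 Y91.827
M3 S252
G01 X32.356 Y36.914 F3565
M5
G0 X62.364 Y129.143
M3 S252
G01 X90.931 Y129.143 F3565
G01 X90.931 Y62.942
G01 X62.364 Y62.942
G01 X62.364 Y129.143
M5
G0 X0.000 Y0.000

Since the viewBox matches the mm dimensions, user units are millimetres directly. The only transform is the Y-flip y_m = 150.856 − y_svg.

Shape 1 is a line segment drawn with `<line>`. Its stroke #000000 means engrave at S252, F3565. After flipping Y the toolpath is (161.408,91.827) → (32.356,36.914).

Shape 2 is a rectangle drawn with `<path>`. Its stroke #000000 means engrave at S252, F3565. After flipping Y the toolpath is (62.364,129.143) → (90.931,129.143) → (90.931,62.942) → (62.364,62.942) → (62.364,129.143), returning to the start.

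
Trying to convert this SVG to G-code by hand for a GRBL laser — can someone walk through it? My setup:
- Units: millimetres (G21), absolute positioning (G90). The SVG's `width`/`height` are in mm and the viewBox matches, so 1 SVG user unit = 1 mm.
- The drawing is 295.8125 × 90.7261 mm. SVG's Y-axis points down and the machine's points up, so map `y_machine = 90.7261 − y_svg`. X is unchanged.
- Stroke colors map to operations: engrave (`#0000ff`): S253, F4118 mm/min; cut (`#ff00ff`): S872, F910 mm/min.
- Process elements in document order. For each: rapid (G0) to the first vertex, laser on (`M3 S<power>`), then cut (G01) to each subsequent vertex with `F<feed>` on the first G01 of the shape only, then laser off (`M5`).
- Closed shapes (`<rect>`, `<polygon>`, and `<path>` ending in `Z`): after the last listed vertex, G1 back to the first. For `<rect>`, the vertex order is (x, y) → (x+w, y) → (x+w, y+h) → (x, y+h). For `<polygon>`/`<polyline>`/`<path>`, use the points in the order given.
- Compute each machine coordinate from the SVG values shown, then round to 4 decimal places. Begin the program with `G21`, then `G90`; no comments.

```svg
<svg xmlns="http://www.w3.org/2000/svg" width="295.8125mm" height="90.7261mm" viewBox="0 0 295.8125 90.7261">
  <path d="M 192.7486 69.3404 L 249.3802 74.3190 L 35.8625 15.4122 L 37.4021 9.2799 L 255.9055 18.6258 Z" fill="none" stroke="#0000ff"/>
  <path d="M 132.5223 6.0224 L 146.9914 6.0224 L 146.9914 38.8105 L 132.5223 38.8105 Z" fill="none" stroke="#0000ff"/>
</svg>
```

G21
G90
G0 X192.7486 Y21.3857
M3 S253
G01 X249.3802 Y16.4071 F4118
G01 X35.8625 Y75.3139
G01 X37.4021 Y81.4462
G01 X255.9055 Y72.1003
G01 X192.7486 Y21.3857
M5
G0 X132.5223 Y84.7037
M3 S253
G01 X146.9914 Y84.7037 F4118
G01 X146.9914 Y51.9156
G01 X132.5223 Y51.9156
G01 X132.5223 Y84.7037
M5

viewBox `0 0 295.8125 90.7261` with mm width/height → 1 unit = 1 mm. Flip: y_m = 90.7261 − y_svg.

**Shape 1** — `<path>` closed polygon, stroke `#0000ff` → engrave (S253, F4118). Machine vertices: (192.7486,21.3857) → (249.3802,16.4071) → (35.8625,75.3139) → (37.4021,81.4462) → (255.9055,72.1003) → (192.7486,21.3857). Closed: final G1 returns to the first vertex.

**Shape 2** — `<path>` rectangle, stroke `#0000ff` → engrave (S253, F4118). Machine vertices: (132.5223,84.7037) → (146.9914,84.7037) → (146.9914,51.9156) → (132.5223,51.9156) → (132.5223,84.7037). Closed: final G1 returns to the first vertex.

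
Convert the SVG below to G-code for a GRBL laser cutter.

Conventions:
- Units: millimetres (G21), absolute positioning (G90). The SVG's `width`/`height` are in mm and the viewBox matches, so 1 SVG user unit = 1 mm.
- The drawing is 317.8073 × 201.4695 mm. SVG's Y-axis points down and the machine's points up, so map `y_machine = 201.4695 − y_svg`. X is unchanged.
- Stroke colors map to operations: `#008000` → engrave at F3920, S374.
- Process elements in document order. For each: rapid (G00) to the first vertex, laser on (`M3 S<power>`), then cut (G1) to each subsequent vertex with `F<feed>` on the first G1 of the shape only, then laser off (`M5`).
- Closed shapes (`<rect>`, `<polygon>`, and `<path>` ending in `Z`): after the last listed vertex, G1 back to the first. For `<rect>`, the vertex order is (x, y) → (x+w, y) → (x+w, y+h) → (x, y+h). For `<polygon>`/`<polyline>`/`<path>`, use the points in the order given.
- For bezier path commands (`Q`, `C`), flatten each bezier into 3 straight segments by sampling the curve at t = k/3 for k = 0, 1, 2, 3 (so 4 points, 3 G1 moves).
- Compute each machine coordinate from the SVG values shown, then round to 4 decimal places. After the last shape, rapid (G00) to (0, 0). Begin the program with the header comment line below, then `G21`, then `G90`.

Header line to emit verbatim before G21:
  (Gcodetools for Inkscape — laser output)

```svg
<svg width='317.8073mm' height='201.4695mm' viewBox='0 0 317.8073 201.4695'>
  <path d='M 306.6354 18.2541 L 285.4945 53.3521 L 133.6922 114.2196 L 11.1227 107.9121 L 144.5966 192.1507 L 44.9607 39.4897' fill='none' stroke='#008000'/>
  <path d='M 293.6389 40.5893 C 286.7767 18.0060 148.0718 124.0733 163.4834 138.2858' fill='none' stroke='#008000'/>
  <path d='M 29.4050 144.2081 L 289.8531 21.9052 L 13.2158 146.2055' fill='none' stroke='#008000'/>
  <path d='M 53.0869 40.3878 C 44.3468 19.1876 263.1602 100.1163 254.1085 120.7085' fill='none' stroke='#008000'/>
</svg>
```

(Gcodetools for Inkscape — laser output)
G21
G90
G00 X306.6354 Y183.2154
M3 S374
G1 X285.4945 Y148.1174 F3920
G1 X133.6922 Y87.2499
G1 X11.1227 Y93.5574
G1 X144.5966 Y9.3188
G1 X44.9607 Y161.9798
M5
G00 X293.6389 Y160.8802
M3 S374
G1 X253.4202 Y148.7468 F3920
G1 X188.8529 Y99.8476
G1 X163.4834 Y63.1837
M5
G00 X29.4050 Y57.2614
M3 S374
G1 X289.8531 Y179.5643 F3920
G1 X13.2158 Y55.2640
M5
G00 X53.0869 Y161.0817
M3 S374
G1 X103.3306 Y154.2562 F3920
G1 X204.0725 Y115.4481
G1 X254.1085 Y80.7610
M5
G00 X0.0000 Y0.0000

viewBox `0 0 317.8073 201.4695` with mm width/height → 1 unit = 1 mm. Flip: y_m = 201.4695 − y_svg.

**Shape 1** — `<path>` open polyline, stroke `#008000` → engrave (S374, F3920). Machine vertices: (306.6354,183.2154) → (285.4945,148.1174) → (133.6922,87.2499) → (11.1227,93.5574) → (144.5966,9.3188) → (44.9607,161.9798). Open path.

**Shape 2** — `<path>` cubic bezier, stroke `#008000` → engrave (S374, F3920). Control points (SVG): P0=(293.6389,40.5893), P1=(286.7767,18.0060), P2=(148.0718,124.0733), P3=(163.4834,138.2858); sampled at t=k/3. Machine vertices: (293.6389,160.8802) → (253.4202,148.7468) → (188.8529,99.8476) → (163.4834,63.1837). Open path.

**Shape 3** — `<path>` open polyline, stroke `#008000` → engrave (S374, F3920). Machine vertices: (29.4050,57.2614) → (289.8531,179.5643) → (13.2158,55.2640). Open path.

**Shape 4** — `<path>` cubic bezier, stroke `#008000` → engrave (S374, F3920). Control points (SVG): P0=(53.0869,40.3878), P1=(44.3468,19.1876), P2=(263.1602,100.1163), P3=(254.1085,120.7085); sampled at t=k/3. Machine vertices: (53.0869,161.0817) → (103.3306,154.2562) → (204.0725,115.4481) → (254.1085,80.7610). Open path.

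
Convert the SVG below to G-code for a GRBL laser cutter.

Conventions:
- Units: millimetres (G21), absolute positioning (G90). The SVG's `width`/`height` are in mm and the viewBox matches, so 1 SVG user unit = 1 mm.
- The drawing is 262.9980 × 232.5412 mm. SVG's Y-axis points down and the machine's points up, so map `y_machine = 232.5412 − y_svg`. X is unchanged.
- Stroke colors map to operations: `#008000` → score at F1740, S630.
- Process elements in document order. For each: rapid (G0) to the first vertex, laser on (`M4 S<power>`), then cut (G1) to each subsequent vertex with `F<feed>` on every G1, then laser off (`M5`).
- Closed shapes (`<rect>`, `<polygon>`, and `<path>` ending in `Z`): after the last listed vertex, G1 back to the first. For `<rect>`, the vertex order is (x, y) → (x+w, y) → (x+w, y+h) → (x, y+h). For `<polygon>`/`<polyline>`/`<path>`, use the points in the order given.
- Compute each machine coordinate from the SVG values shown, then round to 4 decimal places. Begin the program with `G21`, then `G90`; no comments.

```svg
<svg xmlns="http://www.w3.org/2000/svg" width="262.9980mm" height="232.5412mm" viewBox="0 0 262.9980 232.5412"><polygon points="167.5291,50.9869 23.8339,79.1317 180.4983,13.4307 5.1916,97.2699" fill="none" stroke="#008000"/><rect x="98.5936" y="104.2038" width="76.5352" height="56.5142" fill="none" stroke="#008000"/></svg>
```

Since the viewBox matches the mm dimensions, user units are millimetres directly. The only transform is the Y-flip y_m = 232.5412 − y_svg.

Shape 1 is a closed polygon drawn with `<polygon>`. Its stroke #008000 means score at S630, F1740. After flipping Y the toolpath is (167.5291,181.5543) → (23.8339,153.4095) → (180.4983,219.1105) → (5.1916,135.2713) → (167.5291,181.5543), returning to the start.

Shape 2 is a rectangle drawn with `<rect>`. Its stroke #008000 means score at S630, F1740. After flipping Y the toolpath is (98.5936,128.3374) → (175.1288,128.3374) → (175.1288,71.8232) → (98.5936,71.8232) → (98.5936,128.3374), returning to the start.

G21
G90
G0 X167.5291 Y181.5543
M4 S630
G1 X23.8339 Y153.4095 F1740
G1 X180.4983 Y219.1105 F1740
G1 X5.1916 Y135.2713 F1740
G1 X167.5291 Y181.5543 F1740
M5
G0 X98.5936 Y128.3374
M4 S630
G1 X175.1288 Y128.3374 F1740
G1 X175.1288 Y71.8232 F1740
G1 X98.5936 Y71.8232 F1740
G1 X98.5936 Y128.3374 F1740
M5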